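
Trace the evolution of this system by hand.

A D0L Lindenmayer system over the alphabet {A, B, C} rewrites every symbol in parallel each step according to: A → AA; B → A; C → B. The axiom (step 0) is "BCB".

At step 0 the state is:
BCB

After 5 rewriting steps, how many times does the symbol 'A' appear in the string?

40

k=0  BCB
k=1  ABA
k=2  AAAAA
k=3  AAAAAAAAAA
k=4  AAAAAAAAAAAAAAAAAAAA
k=5  AAAAAAAAAAAAAAAAAAAAAAAAAAAAAAAAAAAAAAAA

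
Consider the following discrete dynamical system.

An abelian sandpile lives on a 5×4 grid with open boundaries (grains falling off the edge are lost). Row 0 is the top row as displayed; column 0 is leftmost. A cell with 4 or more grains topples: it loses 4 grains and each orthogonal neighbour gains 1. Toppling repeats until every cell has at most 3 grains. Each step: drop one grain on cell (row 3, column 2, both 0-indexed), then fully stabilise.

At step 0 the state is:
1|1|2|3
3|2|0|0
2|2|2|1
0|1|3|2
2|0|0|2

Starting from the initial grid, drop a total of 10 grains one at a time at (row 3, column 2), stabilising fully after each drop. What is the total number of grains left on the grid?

gen 0: 1|1|2|3
3|2|0|0
2|2|2|1
0|1|3|2
2|0|0|2
gen 1: 1|1|2|3
3|2|0|0
2|2|3|1
0|2|0|3
2|0|1|2
gen 2: 1|1|2|3
3|2|0|0
2|2|3|1
0|2|1|3
2|0|1|2
gen 3: 1|1|2|3
3|2|0|0
2|2|3|1
0|2|2|3
2|0|1|2
gen 4: 1|1|2|3
3|2|0|0
2|2|3|1
0|2|3|3
2|0|1|2
gen 5: 1|1|2|3
3|2|1|0
2|3|0|3
0|3|2|0
2|0|2|3
gen 6: 1|1|2|3
3|2|1|0
2|3|0|3
0|3|3|0
2|0|2|3
gen 7: 1|1|2|3
3|3|1|0
3|0|2|3
1|1|1|1
2|1|3|3
gen 8: 1|1|2|3
3|3|1|0
3|0|2|3
1|1|2|1
2|1|3|3
gen 9: 1|1|2|3
3|3|1|0
3|0|2|3
1|1|3|1
2|1|3|3
gen 10: 1|1|2|3
3|3|1|0
3|0|3|3
1|2|1|3
2|2|1|0

35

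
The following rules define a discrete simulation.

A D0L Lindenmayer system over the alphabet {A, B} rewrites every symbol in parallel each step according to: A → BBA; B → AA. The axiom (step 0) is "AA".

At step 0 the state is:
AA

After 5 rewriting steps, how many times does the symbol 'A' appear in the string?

130

gen 0: AA
gen 1: BBABBA
gen 2: AAAABBAAAAABBA
gen 3: BBABBABBABBAAAAABBABBABBABBABBAAAAABBA
gen 4: AAAABBAAAAABBAAAAABBAAAAABBABBABBABBABBAAAAABBAAAAABBAAAAABBAAAAABBAAAAABBABBABBABBABBAAAAABBA
gen 5: BBABBABBABBAAAAABBABBABBABBABBAAAAABBABBABBABBABBAAAAABBAB…ABBAAAAABBAAAAABBAAAAABBAAAAABBAAAAABBABBABBABBABBAAAAABBA  (len 246)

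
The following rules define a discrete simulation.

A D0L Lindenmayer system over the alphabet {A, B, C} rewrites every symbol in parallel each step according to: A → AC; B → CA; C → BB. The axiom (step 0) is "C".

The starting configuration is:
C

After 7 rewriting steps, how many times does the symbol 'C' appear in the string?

0) C
1) BB
2) CACA
3) BBACBBAC
4) CACAACBBCACAACBB
5) BBACBBACACBBCACABBACBBACACBBCACA
6) CACAACBBCACAACBBACBBCACABBACBBACCACAACBBCACAACBBACBBCACABBACBBAC
7) BBACBBACACBBCACABBACBBACACBBCACAACBBCACABBACBBACCACAACBBCA…ACACBBCACABBACBBACACBBCACAACBBCACABBACBBACCACAACBBCACAACBB  (len 128)

42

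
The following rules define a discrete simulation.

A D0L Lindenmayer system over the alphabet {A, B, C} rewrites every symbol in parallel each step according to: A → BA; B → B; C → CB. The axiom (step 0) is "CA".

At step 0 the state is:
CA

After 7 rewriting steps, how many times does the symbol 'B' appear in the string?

0) CA
1) CBBA
2) CBBBBA
3) CBBBBBBA
4) CBBBBBBBBA
5) CBBBBBBBBBBA
6) CBBBBBBBBBBBBA
7) CBBBBBBBBBBBBBBA

14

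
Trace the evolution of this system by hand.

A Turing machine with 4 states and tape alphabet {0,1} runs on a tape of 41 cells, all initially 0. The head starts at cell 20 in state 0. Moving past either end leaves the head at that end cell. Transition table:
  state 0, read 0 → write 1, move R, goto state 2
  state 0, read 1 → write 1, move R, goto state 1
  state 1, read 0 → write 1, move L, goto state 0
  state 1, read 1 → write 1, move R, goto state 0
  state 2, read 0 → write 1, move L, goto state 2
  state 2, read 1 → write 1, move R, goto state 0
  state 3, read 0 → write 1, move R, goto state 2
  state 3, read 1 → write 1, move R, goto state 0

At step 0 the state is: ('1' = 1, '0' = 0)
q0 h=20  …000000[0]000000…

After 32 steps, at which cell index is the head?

k=0  q0 h=20  …000000[0]000000…
k=1  q2 h=21  …000001[0]000000…
k=2  q2 h=20  …000000[1]100000…
k=3  q0 h=21  …000001[1]000000…
k=4  q1 h=22  …000011[0]000000…
k=5  q0 h=21  …000001[1]100000…
k=6  q1 h=22  …000011[1]000000…
k=7  q0 h=23  …000111[0]000000…
k=8  q2 h=24  …001111[0]000000…
k=9  q2 h=23  …000111[1]100000…
k=10  q0 h=24  …001111[1]000000…
k=11  q1 h=25  …011111[0]000000…
k=12  q0 h=24  …001111[1]100000…
k=13  q1 h=25  …011111[1]000000…
k=14  q0 h=26  …111111[0]000000…
k=15  q2 h=27  …111111[0]000000…
k=16  q2 h=26  …111111[1]100000…
k=17  q0 h=27  …111111[1]000000…
k=18  q1 h=28  …111111[0]000000…
k=19  q0 h=27  …111111[1]100000…
k=20  q1 h=28  …111111[1]000000…
k=21  q0 h=29  …111111[0]000000…
k=22  q2 h=30  …111111[0]000000…
k=23  q2 h=29  …111111[1]100000…
k=24  q0 h=30  …111111[1]000000…
k=25  q1 h=31  …111111[0]000000…
k=26  q0 h=30  …111111[1]100000…
k=27  q1 h=31  …111111[1]000000…
k=28  q0 h=32  …111111[0]000000…
k=29  q2 h=33  …111111[0]000000…
k=30  q2 h=32  …111111[1]100000…
k=31  q0 h=33  …111111[1]000000…
k=32  q1 h=34  …111111[0]000000|

34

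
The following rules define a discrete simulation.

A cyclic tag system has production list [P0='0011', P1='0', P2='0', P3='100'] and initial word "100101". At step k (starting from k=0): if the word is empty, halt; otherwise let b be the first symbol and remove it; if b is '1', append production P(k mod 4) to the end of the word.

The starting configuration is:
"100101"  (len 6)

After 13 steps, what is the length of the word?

7

[0] "100101"  (len 6)
[1] "001010011"  (len 9)
[2] "01010011"  (len 8)
[3] "1010011"  (len 7)
[4] "010011100"  (len 9)
[5] "10011100"  (len 8)
[6] "00111000"  (len 8)
[7] "0111000"  (len 7)
[8] "111000"  (len 6)
[9] "110000011"  (len 9)
[10] "100000110"  (len 9)
[11] "000001100"  (len 9)
[12] "00001100"  (len 8)
[13] "0001100"  (len 7)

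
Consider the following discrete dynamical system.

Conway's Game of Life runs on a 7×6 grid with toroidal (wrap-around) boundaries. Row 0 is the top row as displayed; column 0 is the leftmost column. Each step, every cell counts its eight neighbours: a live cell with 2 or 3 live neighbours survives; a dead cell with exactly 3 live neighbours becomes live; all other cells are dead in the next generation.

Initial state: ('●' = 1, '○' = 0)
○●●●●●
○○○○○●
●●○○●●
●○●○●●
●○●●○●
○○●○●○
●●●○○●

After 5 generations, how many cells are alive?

0) ○●●●●●
○○○○○●
●●○○●●
●○●○●●
●○●●○●
○○●○●○
●●●○○●
1) ○○○●○○
○○○○○○
○●○●○○
○○●○○○
●○●○○○
○○○○●○
○○○○○○
2) ○○○○○○
○○●○○○
○○●○○○
○○●●○○
○●○●○○
○○○○○○
○○○○○○
3) ○○○○○○
○○○○○○
○●●○○○
○●○●○○
○○○●○○
○○○○○○
○○○○○○
4) ○○○○○○
○○○○○○
○●●○○○
○●○●○○
○○●○○○
○○○○○○
○○○○○○
5) ○○○○○○
○○○○○○
○●●○○○
○●○●○○
○○●○○○
○○○○○○
○○○○○○

5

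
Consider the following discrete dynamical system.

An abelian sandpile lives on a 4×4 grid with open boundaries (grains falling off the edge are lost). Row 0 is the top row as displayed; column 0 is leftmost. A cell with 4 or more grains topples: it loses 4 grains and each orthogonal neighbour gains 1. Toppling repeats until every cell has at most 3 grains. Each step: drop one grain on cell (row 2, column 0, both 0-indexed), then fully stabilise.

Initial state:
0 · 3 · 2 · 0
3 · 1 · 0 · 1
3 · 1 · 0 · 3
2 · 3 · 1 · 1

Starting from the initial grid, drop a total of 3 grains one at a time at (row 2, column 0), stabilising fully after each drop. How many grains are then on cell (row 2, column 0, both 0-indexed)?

3

[0] 0 · 3 · 2 · 0
3 · 1 · 0 · 1
3 · 1 · 0 · 3
2 · 3 · 1 · 1
[1] 1 · 3 · 2 · 0
0 · 2 · 0 · 1
1 · 2 · 0 · 3
3 · 3 · 1 · 1
[2] 1 · 3 · 2 · 0
0 · 2 · 0 · 1
2 · 2 · 0 · 3
3 · 3 · 1 · 1
[3] 1 · 3 · 2 · 0
0 · 2 · 0 · 1
3 · 2 · 0 · 3
3 · 3 · 1 · 1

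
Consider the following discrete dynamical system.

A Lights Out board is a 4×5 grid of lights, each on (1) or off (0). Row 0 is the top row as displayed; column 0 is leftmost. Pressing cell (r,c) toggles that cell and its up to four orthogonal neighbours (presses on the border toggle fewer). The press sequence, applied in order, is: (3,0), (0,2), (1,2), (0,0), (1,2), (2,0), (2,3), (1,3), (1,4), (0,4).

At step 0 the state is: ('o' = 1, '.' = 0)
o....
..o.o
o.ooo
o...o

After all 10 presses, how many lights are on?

12

0) o....
..o.o
o.ooo
o...o
1) o....
..o.o
..ooo
.o..o
2) oooo.
....o
..ooo
.o..o
3) oo.o.
.oooo
...oo
.o..o
4) ...o.
ooooo
...oo
.o..o
5) ..oo.
o...o
..ooo
.o..o
6) ..oo.
....o
ooooo
oo..o
7) ..oo.
...oo
oo...
oo.oo
8) ..o..
..o..
oo.o.
oo.oo
9) ..o.o
..ooo
oo.oo
oo.oo
10) ..oo.
..oo.
oo.oo
oo.oo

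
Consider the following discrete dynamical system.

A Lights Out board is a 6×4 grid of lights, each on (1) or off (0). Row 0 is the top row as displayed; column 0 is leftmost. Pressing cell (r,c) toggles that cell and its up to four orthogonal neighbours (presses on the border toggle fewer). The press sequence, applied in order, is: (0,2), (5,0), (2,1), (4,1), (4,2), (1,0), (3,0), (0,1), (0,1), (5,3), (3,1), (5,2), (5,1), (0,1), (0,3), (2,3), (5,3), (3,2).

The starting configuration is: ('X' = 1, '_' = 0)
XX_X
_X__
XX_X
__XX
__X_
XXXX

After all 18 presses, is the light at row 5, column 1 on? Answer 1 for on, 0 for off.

[0] XX_X
_X__
XX_X
__XX
__X_
XXXX
[1] X_X_
_XX_
XX_X
__XX
__X_
XXXX
[2] X_X_
_XX_
XX_X
__XX
X_X_
__XX
[3] X_X_
__X_
__XX
_XXX
X_X_
__XX
[4] X_X_
__X_
__XX
__XX
_X__
_XXX
[5] X_X_
__X_
__XX
___X
__XX
_X_X
[6] __X_
XXX_
X_XX
___X
__XX
_X_X
[7] __X_
XXX_
__XX
XX_X
X_XX
_X_X
[8] XX__
X_X_
__XX
XX_X
X_XX
_X_X
[9] __X_
XXX_
__XX
XX_X
X_XX
_X_X
[10] __X_
XXX_
__XX
XX_X
X_X_
_XX_
[11] __X_
XXX_
_XXX
__XX
XXX_
_XX_
[12] __X_
XXX_
_XXX
__XX
XX__
___X
[13] __X_
XXX_
_XXX
__XX
X___
XXXX
[14] XX__
X_X_
_XXX
__XX
X___
XXXX
[15] XXXX
X_XX
_XXX
__XX
X___
XXXX
[16] XXXX
X_X_
_X__
__X_
X___
XXXX
[17] XXXX
X_X_
_X__
__X_
X__X
XX__
[18] XXXX
X_X_
_XX_
_X_X
X_XX
XX__

1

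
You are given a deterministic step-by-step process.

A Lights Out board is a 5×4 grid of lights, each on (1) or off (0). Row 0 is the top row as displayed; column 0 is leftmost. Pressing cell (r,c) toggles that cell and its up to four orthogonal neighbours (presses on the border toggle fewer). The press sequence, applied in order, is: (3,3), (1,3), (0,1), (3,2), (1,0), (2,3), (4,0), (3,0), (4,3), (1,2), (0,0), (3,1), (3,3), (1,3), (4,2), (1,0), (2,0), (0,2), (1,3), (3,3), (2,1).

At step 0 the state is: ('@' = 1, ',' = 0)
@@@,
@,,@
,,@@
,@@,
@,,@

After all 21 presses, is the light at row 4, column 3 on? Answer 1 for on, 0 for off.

0

k=0  @@@,
@,,@
,,@@
,@@,
@,,@
k=1  @@@,
@,,@
,,@,
,@,@
@,,,
k=2  @@@@
@,@,
,,@@
,@,@
@,,,
k=3  ,,,@
@@@,
,,@@
,@,@
@,,,
k=4  ,,,@
@@@,
,,,@
,,@,
@,@,
k=5  @,,@
,,@,
@,,@
,,@,
@,@,
k=6  @,,@
,,@@
@,@,
,,@@
@,@,
k=7  @,,@
,,@@
@,@,
@,@@
,@@,
k=8  @,,@
,,@@
,,@,
,@@@
@@@,
k=9  @,,@
,,@@
,,@,
,@@,
@@,@
k=10  @,@@
,@,,
,,,,
,@@,
@@,@
k=11  ,@@@
@@,,
,,,,
,@@,
@@,@
k=12  ,@@@
@@,,
,@,,
@,,,
@,,@
k=13  ,@@@
@@,,
,@,@
@,@@
@,,,
k=14  ,@@,
@@@@
,@,,
@,@@
@,,,
k=15  ,@@,
@@@@
,@,,
@,,@
@@@@
k=16  @@@,
,,@@
@@,,
@,,@
@@@@
k=17  @@@,
@,@@
,,,,
,,,@
@@@@
k=18  @,,@
@,,@
,,,,
,,,@
@@@@
k=19  @,,,
@,@,
,,,@
,,,@
@@@@
k=20  @,,,
@,@,
,,,,
,,@,
@@@,
k=21  @,,,
@@@,
@@@,
,@@,
@@@,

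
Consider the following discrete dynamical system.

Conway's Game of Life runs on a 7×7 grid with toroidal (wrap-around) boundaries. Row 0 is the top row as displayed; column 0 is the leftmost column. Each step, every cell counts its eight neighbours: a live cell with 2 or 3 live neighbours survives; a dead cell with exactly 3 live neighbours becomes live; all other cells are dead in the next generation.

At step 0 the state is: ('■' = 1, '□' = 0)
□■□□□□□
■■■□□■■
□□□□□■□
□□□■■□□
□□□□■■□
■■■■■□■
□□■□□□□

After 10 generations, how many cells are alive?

gen 0: □■□□□□□
■■■□□■■
□□□□□■□
□□□■■□□
□□□□■■□
■■■■■□■
□□■□□□□
gen 1: □□□□□□■
■■■□□■■
■■■■□■□
□□□■□□□
■■□□□□■
■■■□■□■
□□□□□□□
gen 2: □■□□□■■
□□□■■■□
□□□■□■□
□□□■■□□
□□□■□■■
□□■□□■■
□■□□□■■
gen 3: □□■□□□□
□□■■□□□
□□■□□■□
□□■■□□■
□□■■□□■
□□■□□□□
□■■□■□□
gen 4: □□□□□□□
□■■■□□□
□■□□■□□
□■□□■■■
□■□□□□□
□□□□□□□
□■■□□□□
gen 5: □□□■□□□
□■■■□□□
□■□□■□□
□■■□■■□
■□□□□■□
□■■□□□□
□□□□□□□
gen 6: □□□■□□□
□■□■■□□
■□□□■■□
■■■■■■■
■□□■■■■
□■□□□□□
□□■□□□□
gen 7: □□□■■□□
□□■■□■□
□□□□□□□
□□■□□□□
□□□□□□□
■■■■■■■
□□■□□□□
gen 8: □□□□■□□
□□■■□□□
□□■■□□□
□□□□□□□
■□□□■■■
■■■■■■■
■□□□□□■
gen 9: □□□■□□□
□□■□■□□
□□■■□□□
□□□■■■■
□□■□□□□
□□■■□□□
□□■□□□□
gen 10: □□■■□□□
□□■□■□□
□□■□□□□
□□□□■■□
□□■□□■□
□■■■□□□
□□■□□□□

13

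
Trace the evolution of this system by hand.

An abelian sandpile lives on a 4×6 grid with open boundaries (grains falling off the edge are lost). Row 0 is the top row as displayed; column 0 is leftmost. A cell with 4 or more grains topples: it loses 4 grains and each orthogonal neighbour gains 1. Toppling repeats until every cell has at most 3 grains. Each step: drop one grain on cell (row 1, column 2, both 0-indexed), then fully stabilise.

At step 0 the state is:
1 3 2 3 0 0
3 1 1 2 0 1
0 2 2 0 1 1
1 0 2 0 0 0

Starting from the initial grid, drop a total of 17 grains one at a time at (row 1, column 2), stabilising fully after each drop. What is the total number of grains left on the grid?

gen 0: 1 3 2 3 0 0
3 1 1 2 0 1
0 2 2 0 1 1
1 0 2 0 0 0
gen 1: 1 3 2 3 0 0
3 1 2 2 0 1
0 2 2 0 1 1
1 0 2 0 0 0
gen 2: 1 3 2 3 0 0
3 1 3 2 0 1
0 2 2 0 1 1
1 0 2 0 0 0
gen 3: 1 3 3 3 0 0
3 2 0 3 0 1
0 2 3 0 1 1
1 0 2 0 0 0
gen 4: 1 3 3 3 0 0
3 2 1 3 0 1
0 2 3 0 1 1
1 0 2 0 0 0
gen 5: 1 3 3 3 0 0
3 2 2 3 0 1
0 2 3 0 1 1
1 0 2 0 0 0
gen 6: 1 3 3 3 0 0
3 2 3 3 0 1
0 2 3 0 1 1
1 0 2 0 0 0
gen 7: 3 1 3 1 1 0
0 3 0 2 1 1
2 0 2 2 1 1
1 1 3 0 0 0
gen 8: 3 1 3 1 1 0
0 3 1 2 1 1
2 0 2 2 1 1
1 1 3 0 0 0
gen 9: 3 1 3 1 1 0
0 3 2 2 1 1
2 0 2 2 1 1
1 1 3 0 0 0
gen 10: 3 1 3 1 1 0
0 3 3 2 1 1
2 0 2 2 1 1
1 1 3 0 0 0
gen 11: 3 3 0 2 1 0
1 0 2 3 1 1
2 1 3 2 1 1
1 1 3 0 0 0
gen 12: 3 3 0 2 1 0
1 0 3 3 1 1
2 1 3 2 1 1
1 1 3 0 0 0
gen 13: 3 3 1 3 1 0
1 1 2 1 2 1
2 2 2 0 2 1
1 2 0 2 0 0
gen 14: 3 3 1 3 1 0
1 1 3 1 2 1
2 2 2 0 2 1
1 2 0 2 0 0
gen 15: 3 3 2 3 1 0
1 2 0 2 2 1
2 2 3 0 2 1
1 2 0 2 0 0
gen 16: 3 3 2 3 1 0
1 2 1 2 2 1
2 2 3 0 2 1
1 2 0 2 0 0
gen 17: 3 3 2 3 1 0
1 2 2 2 2 1
2 2 3 0 2 1
1 2 0 2 0 0

37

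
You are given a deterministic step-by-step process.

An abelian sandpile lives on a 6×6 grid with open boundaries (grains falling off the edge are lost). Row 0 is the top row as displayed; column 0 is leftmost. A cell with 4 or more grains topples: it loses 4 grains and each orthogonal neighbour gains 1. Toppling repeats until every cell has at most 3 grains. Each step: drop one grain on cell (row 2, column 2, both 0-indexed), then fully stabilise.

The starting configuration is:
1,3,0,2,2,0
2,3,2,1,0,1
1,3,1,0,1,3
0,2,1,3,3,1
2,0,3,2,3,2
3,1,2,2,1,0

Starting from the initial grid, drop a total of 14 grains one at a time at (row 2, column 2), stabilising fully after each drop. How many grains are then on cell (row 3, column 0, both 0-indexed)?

k=0  1,3,0,2,2,0
2,3,2,1,0,1
1,3,1,0,1,3
0,2,1,3,3,1
2,0,3,2,3,2
3,1,2,2,1,0
k=1  1,3,0,2,2,0
2,3,2,1,0,1
1,3,2,0,1,3
0,2,1,3,3,1
2,0,3,2,3,2
3,1,2,2,1,0
k=2  1,3,0,2,2,0
2,3,2,1,0,1
1,3,3,0,1,3
0,2,1,3,3,1
2,0,3,2,3,2
3,1,2,2,1,0
k=3  2,0,2,2,2,0
3,2,0,2,0,1
2,1,2,1,1,3
0,3,2,3,3,1
2,0,3,2,3,2
3,1,2,2,1,0
k=4  2,0,2,2,2,0
3,2,0,2,0,1
2,1,3,1,1,3
0,3,2,3,3,1
2,0,3,2,3,2
3,1,2,2,1,0
k=5  2,0,2,2,2,0
3,2,1,2,0,1
2,2,0,2,1,3
0,3,3,3,3,1
2,0,3,2,3,2
3,1,2,2,1,0
k=6  2,0,2,2,2,0
3,2,1,2,0,1
2,2,1,2,1,3
0,3,3,3,3,1
2,0,3,2,3,2
3,1,2,2,1,0
k=7  2,0,2,2,2,0
3,2,1,2,0,1
2,2,2,2,1,3
0,3,3,3,3,1
2,0,3,2,3,2
3,1,2,2,1,0
k=8  2,0,2,2,2,0
3,2,1,2,0,1
2,2,3,2,1,3
0,3,3,3,3,1
2,0,3,2,3,2
3,1,2,2,1,0
k=9  2,0,2,2,2,0
3,3,2,3,0,1
3,0,3,0,3,3
1,1,3,3,1,2
2,2,1,1,1,3
3,1,3,3,2,0
k=10  2,0,2,2,2,0
3,3,3,3,0,1
3,1,1,2,3,3
1,2,1,0,2,2
2,2,2,2,1,3
3,1,3,3,2,0
k=11  2,0,2,2,2,0
3,3,3,3,0,1
3,1,2,2,3,3
1,2,1,0,2,2
2,2,2,2,1,3
3,1,3,3,2,0
k=12  2,0,2,2,2,0
3,3,3,3,0,1
3,1,3,2,3,3
1,2,1,0,2,2
2,2,2,2,1,3
3,1,3,3,2,0
k=13  3,1,3,3,2,0
1,2,2,1,2,2
1,0,3,1,1,0
2,3,2,1,3,3
2,2,2,2,1,3
3,1,3,3,2,0
k=14  3,1,3,3,2,0
1,2,3,1,2,2
1,1,0,2,1,0
2,3,3,1,3,3
2,2,2,2,1,3
3,1,3,3,2,0

2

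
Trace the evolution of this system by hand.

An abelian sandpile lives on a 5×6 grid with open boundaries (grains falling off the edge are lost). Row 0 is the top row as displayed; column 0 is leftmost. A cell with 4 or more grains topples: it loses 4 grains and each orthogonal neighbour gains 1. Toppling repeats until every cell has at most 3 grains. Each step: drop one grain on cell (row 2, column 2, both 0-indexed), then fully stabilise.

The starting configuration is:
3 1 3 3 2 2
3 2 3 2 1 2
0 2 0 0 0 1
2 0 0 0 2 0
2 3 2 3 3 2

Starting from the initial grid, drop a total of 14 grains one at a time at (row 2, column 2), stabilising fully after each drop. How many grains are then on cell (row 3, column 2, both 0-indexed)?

0

k=0  3 1 3 3 2 2
3 2 3 2 1 2
0 2 0 0 0 1
2 0 0 0 2 0
2 3 2 3 3 2
k=1  3 1 3 3 2 2
3 2 3 2 1 2
0 2 1 0 0 1
2 0 0 0 2 0
2 3 2 3 3 2
k=2  3 1 3 3 2 2
3 2 3 2 1 2
0 2 2 0 0 1
2 0 0 0 2 0
2 3 2 3 3 2
k=3  3 1 3 3 2 2
3 2 3 2 1 2
0 2 3 0 0 1
2 0 0 0 2 0
2 3 2 3 3 2
k=4  3 2 1 1 3 2
3 3 2 0 2 2
0 3 1 2 0 1
2 0 1 0 2 0
2 3 2 3 3 2
k=5  3 2 1 1 3 2
3 3 2 0 2 2
0 3 2 2 0 1
2 0 1 0 2 0
2 3 2 3 3 2
k=6  3 2 1 1 3 2
3 3 2 0 2 2
0 3 3 2 0 1
2 0 1 0 2 0
2 3 2 3 3 2
k=7  1 0 3 1 3 2
1 3 0 1 2 2
2 1 2 3 0 1
2 1 2 0 2 0
2 3 2 3 3 2
k=8  1 0 3 1 3 2
1 3 0 1 2 2
2 1 3 3 0 1
2 1 2 0 2 0
2 3 2 3 3 2
k=9  1 0 3 1 3 2
1 3 1 2 2 2
2 2 1 0 1 1
2 1 3 1 2 0
2 3 2 3 3 2
k=10  1 0 3 1 3 2
1 3 1 2 2 2
2 2 2 0 1 1
2 1 3 1 2 0
2 3 2 3 3 2
k=11  1 0 3 1 3 2
1 3 1 2 2 2
2 2 3 0 1 1
2 1 3 1 2 0
2 3 2 3 3 2
k=12  1 0 3 1 3 2
1 3 2 2 2 2
2 3 1 1 1 1
2 2 0 2 2 0
2 3 3 3 3 2
k=13  1 0 3 1 3 2
1 3 2 2 2 2
2 3 2 1 1 1
2 2 0 2 2 0
2 3 3 3 3 2
k=14  1 0 3 1 3 2
1 3 2 2 2 2
2 3 3 1 1 1
2 2 0 2 2 0
2 3 3 3 3 2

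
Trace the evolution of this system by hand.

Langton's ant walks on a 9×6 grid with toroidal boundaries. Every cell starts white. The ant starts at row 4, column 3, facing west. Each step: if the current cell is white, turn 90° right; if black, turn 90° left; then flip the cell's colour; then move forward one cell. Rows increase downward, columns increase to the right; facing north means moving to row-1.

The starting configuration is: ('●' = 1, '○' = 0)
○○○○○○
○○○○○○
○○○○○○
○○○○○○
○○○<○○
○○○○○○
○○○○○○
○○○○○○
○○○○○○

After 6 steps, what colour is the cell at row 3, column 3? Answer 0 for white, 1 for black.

[0] ○○○○○○
○○○○○○
○○○○○○
○○○○○○
○○○<○○
○○○○○○
○○○○○○
○○○○○○
○○○○○○
[1] ○○○○○○
○○○○○○
○○○○○○
○○○^○○
○○○●○○
○○○○○○
○○○○○○
○○○○○○
○○○○○○
[2] ○○○○○○
○○○○○○
○○○○○○
○○○●>○
○○○●○○
○○○○○○
○○○○○○
○○○○○○
○○○○○○
[3] ○○○○○○
○○○○○○
○○○○○○
○○○●●○
○○○●v○
○○○○○○
○○○○○○
○○○○○○
○○○○○○
[4] ○○○○○○
○○○○○○
○○○○○○
○○○●●○
○○○<●○
○○○○○○
○○○○○○
○○○○○○
○○○○○○
[5] ○○○○○○
○○○○○○
○○○○○○
○○○●●○
○○○○●○
○○○v○○
○○○○○○
○○○○○○
○○○○○○
[6] ○○○○○○
○○○○○○
○○○○○○
○○○●●○
○○○○●○
○○<●○○
○○○○○○
○○○○○○
○○○○○○

1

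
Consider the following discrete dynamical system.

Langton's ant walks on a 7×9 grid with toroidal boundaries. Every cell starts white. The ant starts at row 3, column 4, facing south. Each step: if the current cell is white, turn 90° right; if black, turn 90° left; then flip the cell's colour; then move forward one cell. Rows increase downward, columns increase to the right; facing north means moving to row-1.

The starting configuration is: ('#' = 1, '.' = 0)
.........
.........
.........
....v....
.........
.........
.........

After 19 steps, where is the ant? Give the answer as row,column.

2,6

step 0: .........
.........
.........
....v....
.........
.........
.........
step 1: .........
.........
.........
...<#....
.........
.........
.........
step 2: .........
.........
...^.....
...##....
.........
.........
.........
step 3: .........
.........
...#>....
...##....
.........
.........
.........
step 4: .........
.........
...##....
...#v....
.........
.........
.........
step 5: .........
.........
...##....
...#.>...
.........
.........
.........
step 6: .........
.........
...##....
...#.#...
.....v...
.........
.........
step 7: .........
.........
...##....
...#.#...
....<#...
.........
.........
step 8: .........
.........
...##....
...#^#...
....##...
.........
.........
step 9: .........
.........
...##....
...##>...
....##...
.........
.........
step 10: .........
.........
...##^...
...##....
....##...
.........
.........
step 11: .........
.........
...###>..
...##....
....##...
.........
.........
step 12: .........
.........
...####..
...##.v..
....##...
.........
.........
step 13: .........
.........
...####..
...##<#..
....##...
.........
.........
step 14: .........
.........
...##^#..
...####..
....##...
.........
.........
step 15: .........
.........
...#<.#..
...####..
....##...
.........
.........
step 16: .........
.........
...#..#..
...#v##..
....##...
.........
.........
step 17: .........
.........
...#..#..
...#.>#..
....##...
.........
.........
step 18: .........
.........
...#.^#..
...#..#..
....##...
.........
.........
step 19: .........
.........
...#.#>..
...#..#..
....##...
.........
.........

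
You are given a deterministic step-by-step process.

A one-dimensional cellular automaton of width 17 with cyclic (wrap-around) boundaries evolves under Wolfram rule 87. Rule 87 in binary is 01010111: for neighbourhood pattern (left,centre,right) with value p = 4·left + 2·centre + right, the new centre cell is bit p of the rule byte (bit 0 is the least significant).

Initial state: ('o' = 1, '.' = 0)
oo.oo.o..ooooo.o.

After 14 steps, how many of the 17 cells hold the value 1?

0) oo.oo.o..ooooo.o.
1) .o..o.ooo....o.o.
2) ooooo...oooooo.oo
3) ....oooo.....o...
4) oooo...oooooooooo
5) ...oooo..........
6) ooo...ooooooooooo
7) ..oooo...........
8) oo...oooooooooooo
9) .oooo............
10) o...ooooooooooooo
11) oooo.............
12) ...oooooooooooooo
13) ooo.............o
14) ..oooooooooooooo.

14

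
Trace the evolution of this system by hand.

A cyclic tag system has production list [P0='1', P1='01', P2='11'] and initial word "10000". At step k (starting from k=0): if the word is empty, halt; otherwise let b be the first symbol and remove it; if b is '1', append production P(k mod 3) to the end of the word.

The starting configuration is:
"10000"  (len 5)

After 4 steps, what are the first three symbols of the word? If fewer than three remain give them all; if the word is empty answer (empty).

gen 0: "10000"  (len 5)
gen 1: "00001"  (len 5)
gen 2: "0001"  (len 4)
gen 3: "001"  (len 3)
gen 4: "01"  (len 2)

01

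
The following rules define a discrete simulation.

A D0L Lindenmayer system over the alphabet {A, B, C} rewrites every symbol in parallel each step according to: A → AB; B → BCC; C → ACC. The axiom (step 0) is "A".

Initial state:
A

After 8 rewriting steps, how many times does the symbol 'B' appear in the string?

374

gen 0: A
gen 1: AB
gen 2: ABBCC
gen 3: ABBCCBCCACCACC
gen 4: ABBCCBCCACCACCBCCACCACCABACCACCABACCACC
gen 5: ABBCCBCCACCACCBCCACCACCABACCACCABACCACCBCCACCACCABACCACCABACCACCABBCCABACCACCABACCACCABBCCABACCACCABACCACC
gen 6: ABBCCBCCACCACCBCCACCACCABACCACCABACCACCBCCACCACCABACCACCAB…CCABBCCBCCACCACCABBCCABACCACCABACCACCABBCCABACCACCABACCACC  (len 285)
gen 7: ABBCCBCCACCACCBCCACCACCABACCACCABACCACCBCCACCACCABACCACCAB…CCABBCCBCCACCACCABBCCABACCACCABACCACCABBCCABACCACCABACCACC  (len 766)
gen 8: ABBCCBCCACCACCBCCACCACCABACCACCABACCACCBCCACCACCABACCACCAB…CCABBCCBCCACCACCABBCCABACCACCABACCACCABBCCABACCACCABACCACC  (len 2063)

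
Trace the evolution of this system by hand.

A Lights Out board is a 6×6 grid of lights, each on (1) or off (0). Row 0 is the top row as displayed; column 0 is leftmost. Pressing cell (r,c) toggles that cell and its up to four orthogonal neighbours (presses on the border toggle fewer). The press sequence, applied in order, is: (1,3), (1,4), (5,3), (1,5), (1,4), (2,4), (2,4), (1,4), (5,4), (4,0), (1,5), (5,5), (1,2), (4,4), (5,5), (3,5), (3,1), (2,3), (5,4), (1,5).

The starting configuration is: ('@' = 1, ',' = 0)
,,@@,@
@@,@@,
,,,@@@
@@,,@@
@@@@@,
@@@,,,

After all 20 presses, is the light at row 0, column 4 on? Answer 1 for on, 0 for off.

step 0: ,,@@,@
@@,@@,
,,,@@@
@@,,@@
@@@@@,
@@@,,,
step 1: ,,@,,@
@@@,,,
,,,,@@
@@,,@@
@@@@@,
@@@,,,
step 2: ,,@,@@
@@@@@@
,,,,,@
@@,,@@
@@@@@,
@@@,,,
step 3: ,,@,@@
@@@@@@
,,,,,@
@@,,@@
@@@,@,
@@,@@,
step 4: ,,@,@,
@@@@,,
,,,,,,
@@,,@@
@@@,@,
@@,@@,
step 5: ,,@,,,
@@@,@@
,,,,@,
@@,,@@
@@@,@,
@@,@@,
step 6: ,,@,,,
@@@,,@
,,,@,@
@@,,,@
@@@,@,
@@,@@,
step 7: ,,@,,,
@@@,@@
,,,,@,
@@,,@@
@@@,@,
@@,@@,
step 8: ,,@,@,
@@@@,,
,,,,,,
@@,,@@
@@@,@,
@@,@@,
step 9: ,,@,@,
@@@@,,
,,,,,,
@@,,@@
@@@,,,
@@,,,@
step 10: ,,@,@,
@@@@,,
,,,,,,
,@,,@@
,,@,,,
,@,,,@
step 11: ,,@,@@
@@@@@@
,,,,,@
,@,,@@
,,@,,,
,@,,,@
step 12: ,,@,@@
@@@@@@
,,,,,@
,@,,@@
,,@,,@
,@,,@,
step 13: ,,,,@@
@,,,@@
,,@,,@
,@,,@@
,,@,,@
,@,,@,
step 14: ,,,,@@
@,,,@@
,,@,,@
,@,,,@
,,@@@,
,@,,,,
step 15: ,,,,@@
@,,,@@
,,@,,@
,@,,,@
,,@@@@
,@,,@@
step 16: ,,,,@@
@,,,@@
,,@,,,
,@,,@,
,,@@@,
,@,,@@
step 17: ,,,,@@
@,,,@@
,@@,,,
@,@,@,
,@@@@,
,@,,@@
step 18: ,,,,@@
@,,@@@
,@,@@,
@,@@@,
,@@@@,
,@,,@@
step 19: ,,,,@@
@,,@@@
,@,@@,
@,@@@,
,@@@,,
,@,@,,
step 20: ,,,,@,
@,,@,,
,@,@@@
@,@@@,
,@@@,,
,@,@,,

1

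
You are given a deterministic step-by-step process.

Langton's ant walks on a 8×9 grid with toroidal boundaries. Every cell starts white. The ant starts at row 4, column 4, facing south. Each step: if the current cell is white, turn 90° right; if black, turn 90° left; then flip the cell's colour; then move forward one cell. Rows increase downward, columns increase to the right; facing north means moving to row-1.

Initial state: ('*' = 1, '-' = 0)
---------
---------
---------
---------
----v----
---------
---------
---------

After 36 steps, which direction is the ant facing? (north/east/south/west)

k=0  ---------
---------
---------
---------
----v----
---------
---------
---------
k=1  ---------
---------
---------
---------
---<*----
---------
---------
---------
k=2  ---------
---------
---------
---^-----
---**----
---------
---------
---------
k=3  ---------
---------
---------
---*>----
---**----
---------
---------
---------
k=4  ---------
---------
---------
---**----
---*v----
---------
---------
---------
k=5  ---------
---------
---------
---**----
---*->---
---------
---------
---------
k=6  ---------
---------
---------
---**----
---*-*---
-----v---
---------
---------
k=7  ---------
---------
---------
---**----
---*-*---
----<*---
---------
---------
k=8  ---------
---------
---------
---**----
---*^*---
----**---
---------
---------
k=9  ---------
---------
---------
---**----
---**>---
----**---
---------
---------
k=10  ---------
---------
---------
---**^---
---**----
----**---
---------
---------
k=11  ---------
---------
---------
---***>--
---**----
----**---
---------
---------
k=12  ---------
---------
---------
---****--
---**-v--
----**---
---------
---------
k=13  ---------
---------
---------
---****--
---**<*--
----**---
---------
---------
k=14  ---------
---------
---------
---**^*--
---****--
----**---
---------
---------
k=15  ---------
---------
---------
---*<-*--
---****--
----**---
---------
---------
k=16  ---------
---------
---------
---*--*--
---*v**--
----**---
---------
---------
k=17  ---------
---------
---------
---*--*--
---*->*--
----**---
---------
---------
k=18  ---------
---------
---------
---*-^*--
---*--*--
----**---
---------
---------
k=19  ---------
---------
---------
---*-*>--
---*--*--
----**---
---------
---------
k=20  ---------
---------
------^--
---*-*---
---*--*--
----**---
---------
---------
k=21  ---------
---------
------*>-
---*-*---
---*--*--
----**---
---------
---------
k=22  ---------
---------
------**-
---*-*-v-
---*--*--
----**---
---------
---------
k=23  ---------
---------
------**-
---*-*<*-
---*--*--
----**---
---------
---------
k=24  ---------
---------
------^*-
---*-***-
---*--*--
----**---
---------
---------
k=25  ---------
---------
-----<-*-
---*-***-
---*--*--
----**---
---------
---------
k=26  ---------
-----^---
-----*-*-
---*-***-
---*--*--
----**---
---------
---------
k=27  ---------
-----*>--
-----*-*-
---*-***-
---*--*--
----**---
---------
---------
k=28  ---------
-----**--
-----*v*-
---*-***-
---*--*--
----**---
---------
---------
k=29  ---------
-----**--
-----<**-
---*-***-
---*--*--
----**---
---------
---------
k=30  ---------
-----**--
------**-
---*-v**-
---*--*--
----**---
---------
---------
k=31  ---------
-----**--
------**-
---*-->*-
---*--*--
----**---
---------
---------
k=32  ---------
-----**--
------^*-
---*---*-
---*--*--
----**---
---------
---------
k=33  ---------
-----**--
-----<-*-
---*---*-
---*--*--
----**---
---------
---------
k=34  ---------
-----^*--
-----*-*-
---*---*-
---*--*--
----**---
---------
---------
k=35  ---------
----<-*--
-----*-*-
---*---*-
---*--*--
----**---
---------
---------
k=36  ----^----
----*-*--
-----*-*-
---*---*-
---*--*--
----**---
---------
---------

north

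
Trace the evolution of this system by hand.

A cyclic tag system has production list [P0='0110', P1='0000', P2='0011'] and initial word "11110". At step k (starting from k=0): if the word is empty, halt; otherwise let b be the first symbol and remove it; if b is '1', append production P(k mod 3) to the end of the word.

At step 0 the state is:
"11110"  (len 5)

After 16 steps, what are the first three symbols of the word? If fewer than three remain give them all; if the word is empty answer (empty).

101

step 0: "11110"  (len 5)
step 1: "11100110"  (len 8)
step 2: "11001100000"  (len 11)
step 3: "10011000000011"  (len 14)
step 4: "00110000000110110"  (len 17)
step 5: "0110000000110110"  (len 16)
step 6: "110000000110110"  (len 15)
step 7: "100000001101100110"  (len 18)
step 8: "000000011011001100000"  (len 21)
step 9: "00000011011001100000"  (len 20)
step 10: "0000011011001100000"  (len 19)
step 11: "000011011001100000"  (len 18)
step 12: "00011011001100000"  (len 17)
step 13: "0011011001100000"  (len 16)
step 14: "011011001100000"  (len 15)
step 15: "11011001100000"  (len 14)
step 16: "10110011000000110"  (len 17)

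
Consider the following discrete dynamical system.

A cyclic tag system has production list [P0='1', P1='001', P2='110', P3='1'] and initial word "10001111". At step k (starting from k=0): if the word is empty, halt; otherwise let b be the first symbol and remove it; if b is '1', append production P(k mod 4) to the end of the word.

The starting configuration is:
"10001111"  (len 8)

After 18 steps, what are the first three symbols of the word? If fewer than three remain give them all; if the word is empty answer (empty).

001

0) "10001111"  (len 8)
1) "00011111"  (len 8)
2) "0011111"  (len 7)
3) "011111"  (len 6)
4) "11111"  (len 5)
5) "11111"  (len 5)
6) "1111001"  (len 7)
7) "111001110"  (len 9)
8) "110011101"  (len 9)
9) "100111011"  (len 9)
10) "00111011001"  (len 11)
11) "0111011001"  (len 10)
12) "111011001"  (len 9)
13) "110110011"  (len 9)
14) "10110011001"  (len 11)
15) "0110011001110"  (len 13)
16) "110011001110"  (len 12)
17) "100110011101"  (len 12)
18) "00110011101001"  (len 14)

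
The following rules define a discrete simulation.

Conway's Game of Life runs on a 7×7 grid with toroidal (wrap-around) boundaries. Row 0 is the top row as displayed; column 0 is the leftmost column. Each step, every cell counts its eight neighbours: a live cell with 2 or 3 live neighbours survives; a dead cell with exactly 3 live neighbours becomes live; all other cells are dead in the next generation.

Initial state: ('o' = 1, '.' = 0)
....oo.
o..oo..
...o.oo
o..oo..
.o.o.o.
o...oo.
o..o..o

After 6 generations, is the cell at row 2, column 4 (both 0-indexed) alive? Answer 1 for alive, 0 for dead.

0

0) ....oo.
o..oo..
...o.oo
o..oo..
.o.o.o.
o...oo.
o..o..o
1) o....o.
...o...
o.o..oo
o..o...
oooo.o.
oooo.o.
o..o...
2) ....o.o
oo..oo.
ooooo.o
...o.o.
.......
.......
o..o...
3) .o.oo.o
.......
.......
oo.o.oo
.......
.......
.......
4) .......
.......
o.....o
o.....o
o.....o
.......
.......
5) .......
.......
o.....o
.o...o.
o.....o
.......
.......
6) .......
.......
o.....o
.o...o.
o.....o
.......
.......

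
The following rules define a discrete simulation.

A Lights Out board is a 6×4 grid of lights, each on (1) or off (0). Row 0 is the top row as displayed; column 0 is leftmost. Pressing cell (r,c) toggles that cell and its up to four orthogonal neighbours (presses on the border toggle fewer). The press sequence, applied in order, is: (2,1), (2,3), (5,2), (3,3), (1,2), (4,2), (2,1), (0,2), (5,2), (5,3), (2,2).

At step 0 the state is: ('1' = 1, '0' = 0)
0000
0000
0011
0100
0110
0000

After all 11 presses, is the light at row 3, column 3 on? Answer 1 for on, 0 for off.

k=0  0000
0000
0011
0100
0110
0000
k=1  0000
0100
1101
0000
0110
0000
k=2  0000
0101
1110
0001
0110
0000
k=3  0000
0101
1110
0001
0100
0111
k=4  0000
0101
1111
0010
0101
0111
k=5  0010
0010
1101
0010
0101
0111
k=6  0010
0010
1101
0000
0010
0101
k=7  0010
0110
0011
0100
0010
0101
k=8  0101
0100
0011
0100
0010
0101
k=9  0101
0100
0011
0100
0000
0010
k=10  0101
0100
0011
0100
0001
0001
k=11  0101
0110
0100
0110
0001
0001

0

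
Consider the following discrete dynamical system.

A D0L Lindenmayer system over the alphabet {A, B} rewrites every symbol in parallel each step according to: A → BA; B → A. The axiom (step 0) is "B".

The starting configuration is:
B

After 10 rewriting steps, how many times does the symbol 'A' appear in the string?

step 0: B
step 1: A
step 2: BA
step 3: ABA
step 4: BAABA
step 5: ABABAABA
step 6: BAABAABABAABA
step 7: ABABAABABAABAABABAABA
step 8: BAABAABABAABAABABAABABAABAABABAABA
step 9: ABABAABABAABAABABAABABAABAABABAABAABABAABABAABAABABAABA
step 10: BAABAABABAABAABABAABABAABAABABAABAABABAABABAABAABABAABABAABAABABAABAABABAABABAABAABABAABA

55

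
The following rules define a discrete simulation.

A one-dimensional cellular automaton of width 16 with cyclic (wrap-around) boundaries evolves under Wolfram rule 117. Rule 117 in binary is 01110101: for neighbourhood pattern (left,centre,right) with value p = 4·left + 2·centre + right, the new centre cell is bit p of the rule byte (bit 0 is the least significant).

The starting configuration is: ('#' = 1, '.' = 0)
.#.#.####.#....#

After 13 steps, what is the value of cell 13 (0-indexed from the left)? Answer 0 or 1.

t=0: .#.#.####.#....#
t=1: #####...######.#
t=2: ....###......##.
t=3: ###...######..##
t=4: ..###......##...
t=5: #...######..####
t=6: ###......##.....
t=7: ..######..#####.
t=8: #......##.....##
t=9: ######..#####...
t=10: .....##.....###.
t=11: ####..#####...##
t=12: ...##.....###...
t=13: ##..#####...####

1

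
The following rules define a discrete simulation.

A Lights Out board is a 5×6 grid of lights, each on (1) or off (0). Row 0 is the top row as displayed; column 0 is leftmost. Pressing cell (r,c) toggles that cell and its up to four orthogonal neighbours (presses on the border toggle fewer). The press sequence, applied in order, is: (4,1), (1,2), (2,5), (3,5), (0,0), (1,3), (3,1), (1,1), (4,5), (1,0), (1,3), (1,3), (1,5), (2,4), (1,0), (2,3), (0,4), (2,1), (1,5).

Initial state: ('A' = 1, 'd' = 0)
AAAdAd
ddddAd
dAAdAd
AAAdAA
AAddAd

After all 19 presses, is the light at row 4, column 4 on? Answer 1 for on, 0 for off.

t=0: AAAdAd
ddddAd
dAAdAd
AAAdAA
AAddAd
t=1: AAAdAd
ddddAd
dAAdAd
AdAdAA
ddAdAd
t=2: AAddAd
dAAAAd
dAddAd
AdAdAA
ddAdAd
t=3: AAddAd
dAAAAA
dAdddA
AdAdAd
ddAdAd
t=4: AAddAd
dAAAAA
dAdddd
AdAddA
ddAdAA
t=5: ddddAd
AAAAAA
dAdddd
AdAddA
ddAdAA
t=6: dddAAd
AAdddA
dAdAdd
AdAddA
ddAdAA
t=7: dddAAd
AAdddA
dddAdd
dAdddA
dAAdAA
t=8: dAdAAd
ddAddA
dAdAdd
dAdddA
dAAdAA
t=9: dAdAAd
ddAddA
dAdAdd
dAdddd
dAAddd
t=10: AAdAAd
AAAddA
AAdAdd
dAdddd
dAAddd
t=11: AAddAd
AAdAAA
AAdddd
dAdddd
dAAddd
t=12: AAdAAd
AAAddA
AAdAdd
dAdddd
dAAddd
t=13: AAdAAA
AAAdAd
AAdAdA
dAdddd
dAAddd
t=14: AAdAAA
AAAddd
AAddAd
dAddAd
dAAddd
t=15: dAdAAA
ddAddd
dAddAd
dAddAd
dAAddd
t=16: dAdAAA
ddAAdd
dAAAdd
dAdAAd
dAAddd
t=17: dAdddd
ddAAAd
dAAAdd
dAdAAd
dAAddd
t=18: dAdddd
dAAAAd
AddAdd
dddAAd
dAAddd
t=19: dAdddA
dAAAdA
AddAdA
dddAAd
dAAddd

0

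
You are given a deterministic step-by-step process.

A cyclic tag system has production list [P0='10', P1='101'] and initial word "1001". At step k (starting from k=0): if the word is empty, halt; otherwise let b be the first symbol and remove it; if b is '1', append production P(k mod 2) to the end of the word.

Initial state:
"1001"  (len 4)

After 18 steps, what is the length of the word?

[0] "1001"  (len 4)
[1] "00110"  (len 5)
[2] "0110"  (len 4)
[3] "110"  (len 3)
[4] "10101"  (len 5)
[5] "010110"  (len 6)
[6] "10110"  (len 5)
[7] "011010"  (len 6)
[8] "11010"  (len 5)
[9] "101010"  (len 6)
[10] "01010101"  (len 8)
[11] "1010101"  (len 7)
[12] "010101101"  (len 9)
[13] "10101101"  (len 8)
[14] "0101101101"  (len 10)
[15] "101101101"  (len 9)
[16] "01101101101"  (len 11)
[17] "1101101101"  (len 10)
[18] "101101101101"  (len 12)

12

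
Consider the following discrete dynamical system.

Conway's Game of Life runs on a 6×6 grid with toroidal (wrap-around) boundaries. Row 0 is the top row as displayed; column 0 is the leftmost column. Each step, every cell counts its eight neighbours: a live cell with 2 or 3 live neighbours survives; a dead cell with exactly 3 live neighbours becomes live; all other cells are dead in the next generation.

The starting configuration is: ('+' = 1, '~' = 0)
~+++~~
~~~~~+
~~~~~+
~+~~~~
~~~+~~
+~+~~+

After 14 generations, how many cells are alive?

4

t=0: ~+++~~
~~~~~+
~~~~~+
~+~~~~
~~~+~~
+~+~~+
t=1: ~+++++
+~+~+~
+~~~~~
~~~~~~
+++~~~
+~~~+~
t=2: ~~+~~~
+~+~+~
~+~~~+
+~~~~~
++~~~+
~~~~+~
t=3: ~+~~~+
+~++~+
~+~~~+
~~~~~~
++~~~+
++~~~+
t=4: ~~~~~~
~~+~~+
~++~++
~+~~~+
~+~~~+
~~+~+~
t=5: ~~~+~~
++++++
~+++++
~+~~~+
~++~++
~~~~~~
t=6: ++~+~+
~~~~~~
~~~~~~
~~~~~~
~++~++
~~+++~
t=7: ++~+~+
+~~~~~
~~~~~~
~~~~~~
~++~++
~~~~~~
t=8: ++~~~+
++~~~+
~~~~~~
~~~~~~
~~~~~~
~~~+~~
t=9: ~++~++
~+~~~+
+~~~~~
~~~~~~
~~~~~~
+~~~~~
t=10: ~++~++
~++~++
+~~~~~
~~~~~~
~~~~~~
++~~~+
t=11: ~~~~~~
~~+~+~
++~~~+
~~~~~~
+~~~~~
~++~++
t=12: ~++~++
++~~~+
++~~~+
~+~~~+
++~~~+
++~~~+
t=13: ~~+~+~
~~~~~~
~~+~+~
~~+~+~
~~+~+~
~~~~~~
t=14: ~~~~~~
~~~~~~
~~~~~~
~++~++
~~~~~~
~~~~~~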